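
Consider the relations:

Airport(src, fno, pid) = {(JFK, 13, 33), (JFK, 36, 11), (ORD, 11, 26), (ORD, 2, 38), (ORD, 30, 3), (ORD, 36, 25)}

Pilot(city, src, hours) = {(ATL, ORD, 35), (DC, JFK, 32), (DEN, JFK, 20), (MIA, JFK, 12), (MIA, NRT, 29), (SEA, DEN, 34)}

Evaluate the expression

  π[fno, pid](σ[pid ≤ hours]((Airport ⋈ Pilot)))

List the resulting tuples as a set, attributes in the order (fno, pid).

{(11, 26), (30, 3), (36, 11), (36, 25)}

Joining Airport and Pilot on src yields {(JFK, 13, 33, DC, 32), (JFK, 13, 33, DEN, 20), (JFK, 13, 33, MIA, 12), (JFK, 36, 11, DC, 32), (JFK, 36, 11, DEN, 20), (JFK, 36, 11, MIA, 12), (ORD, 11, 26, ATL, 35), (ORD, 2, 38, ATL, 35), (ORD, 30, 3, ATL, 35), (ORD, 36, 25, ATL, 35)}.
σ[pid ≤ hours]: keep tuples satisfying pid ≤ hours → {(JFK, 36, 11, DC, 32), (JFK, 36, 11, DEN, 20), (JFK, 36, 11, MIA, 12), (ORD, 11, 26, ATL, 35), (ORD, 30, 3, ATL, 35), (ORD, 36, 25, ATL, 35)}
π_{fno, pid} gives {(11, 26), (30, 3), (36, 11), (36, 25)} (2 duplicate(s) eliminated).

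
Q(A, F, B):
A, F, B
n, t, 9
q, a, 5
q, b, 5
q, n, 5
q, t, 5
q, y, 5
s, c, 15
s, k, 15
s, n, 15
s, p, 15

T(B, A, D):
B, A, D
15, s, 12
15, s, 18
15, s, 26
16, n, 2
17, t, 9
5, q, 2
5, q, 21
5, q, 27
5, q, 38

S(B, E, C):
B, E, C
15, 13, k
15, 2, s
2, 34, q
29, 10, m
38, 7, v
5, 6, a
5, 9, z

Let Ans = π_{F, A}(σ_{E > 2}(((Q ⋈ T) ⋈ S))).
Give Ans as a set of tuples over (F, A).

{(a, q), (b, q), (c, s), (k, s), (n, q), (n, s), (p, s), (t, q), (y, q)}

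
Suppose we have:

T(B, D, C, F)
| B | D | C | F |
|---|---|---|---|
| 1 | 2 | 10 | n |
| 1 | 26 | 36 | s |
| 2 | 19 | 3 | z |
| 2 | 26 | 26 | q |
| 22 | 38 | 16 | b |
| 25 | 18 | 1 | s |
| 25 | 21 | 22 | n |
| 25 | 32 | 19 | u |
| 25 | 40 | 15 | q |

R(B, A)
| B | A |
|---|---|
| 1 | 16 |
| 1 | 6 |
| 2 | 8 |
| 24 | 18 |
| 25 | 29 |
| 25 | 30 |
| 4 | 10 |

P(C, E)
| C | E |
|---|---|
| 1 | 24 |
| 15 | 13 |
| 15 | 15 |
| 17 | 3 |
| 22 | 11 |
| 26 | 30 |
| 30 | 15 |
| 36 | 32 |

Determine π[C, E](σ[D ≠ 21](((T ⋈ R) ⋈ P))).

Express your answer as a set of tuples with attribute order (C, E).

{(1, 24), (15, 13), (15, 15), (26, 30), (36, 32)}

T ⋈ R (natural join on B): {(1, 2, 10, n, 16), (1, 2, 10, n, 6), (1, 26, 36, s, 16), (1, 26, 36, s, 6), (2, 19, 3, z, 8), (2, 26, 26, q, 8), (25, 18, 1, s, 29), (25, 18, 1, s, 30), (25, 21, 22, n, 29), (25, 21, 22, n, 30), (25, 32, 19, u, 29), (25, 32, 19, u, 30), (25, 40, 15, q, 29), (25, 40, 15, q, 30)}
(T ⋈ R) ⋈ P (natural join on C): {(1, 26, 36, s, 16, 32), (1, 26, 36, s, 6, 32), (2, 26, 26, q, 8, 30), (25, 18, 1, s, 29, 24), (25, 18, 1, s, 30, 24), (25, 21, 22, n, 29, 11), (25, 21, 22, n, 30, 11), (25, 40, 15, q, 29, 13), (25, 40, 15, q, 29, 15), (25, 40, 15, q, 30, 13), (25, 40, 15, q, 30, 15)}
Apply σ_{D ≠ 21}; surviving tuples: {(1, 26, 36, s, 16, 32), (1, 26, 36, s, 6, 32), (2, 26, 26, q, 8, 30), (25, 18, 1, s, 29, 24), (25, 18, 1, s, 30, 24), (25, 40, 15, q, 29, 13), (25, 40, 15, q, 29, 15), (25, 40, 15, q, 30, 13), (25, 40, 15, q, 30, 15)}
Projecting to C, E (4 duplicate(s) eliminated): {(1, 24), (15, 13), (15, 15), (26, 30), (36, 32)}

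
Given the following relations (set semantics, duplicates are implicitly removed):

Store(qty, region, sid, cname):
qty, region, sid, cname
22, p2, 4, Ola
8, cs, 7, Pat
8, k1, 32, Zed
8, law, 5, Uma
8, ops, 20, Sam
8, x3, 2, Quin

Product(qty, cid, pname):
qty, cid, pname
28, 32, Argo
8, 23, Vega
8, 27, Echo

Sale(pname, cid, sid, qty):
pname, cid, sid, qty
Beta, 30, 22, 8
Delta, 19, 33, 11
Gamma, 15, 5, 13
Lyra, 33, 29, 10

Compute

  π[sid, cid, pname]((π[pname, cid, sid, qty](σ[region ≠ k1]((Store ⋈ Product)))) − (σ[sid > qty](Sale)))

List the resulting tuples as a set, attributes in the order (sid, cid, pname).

{(2, 23, Vega), (2, 27, Echo), (20, 23, Vega), (20, 27, Echo), (5, 23, Vega), (5, 27, Echo), (7, 23, Vega), (7, 27, Echo)}

Natural join on qty: {(8, cs, 7, Pat, 23, Vega), (8, cs, 7, Pat, 27, Echo), (8, k1, 32, Zed, 23, Vega), (8, k1, 32, Zed, 27, Echo), (8, law, 5, Uma, 23, Vega), (8, law, 5, Uma, 27, Echo), (8, ops, 20, Sam, 23, Vega), (8, ops, 20, Sam, 27, Echo), (8, x3, 2, Quin, 23, Vega), (8, x3, 2, Quin, 27, Echo)}
σ[region ≠ k1]: keep tuples satisfying region ≠ k1 → {(8, cs, 7, Pat, 23, Vega), (8, cs, 7, Pat, 27, Echo), (8, law, 5, Uma, 23, Vega), (8, law, 5, Uma, 27, Echo), (8, ops, 20, Sam, 23, Vega), (8, ops, 20, Sam, 27, Echo), (8, x3, 2, Quin, 23, Vega), (8, x3, 2, Quin, 27, Echo)}
Keep only column(s) pname, cid, sid, qty: {(Echo, 27, 2, 8), (Echo, 27, 20, 8), (Echo, 27, 5, 8), (Echo, 27, 7, 8), (Vega, 23, 2, 8), (Vega, 23, 20, 8), (Vega, 23, 5, 8), (Vega, 23, 7, 8)}
σ[sid > qty]: keep tuples satisfying sid > qty → {(Beta, 30, 22, 8), (Delta, 19, 33, 11), (Lyra, 33, 29, 10)}
Set difference of the two operands is {(Echo, 27, 2, 8), (Echo, 27, 20, 8), (Echo, 27, 5, 8), (Echo, 27, 7, 8), (Vega, 23, 2, 8), (Vega, 23, 20, 8), (Vega, 23, 5, 8), (Vega, 23, 7, 8)}.
Keep only column(s) sid, cid, pname: {(2, 23, Vega), (2, 27, Echo), (20, 23, Vega), (20, 27, Echo), (5, 23, Vega), (5, 27, Echo), (7, 23, Vega), (7, 27, Echo)}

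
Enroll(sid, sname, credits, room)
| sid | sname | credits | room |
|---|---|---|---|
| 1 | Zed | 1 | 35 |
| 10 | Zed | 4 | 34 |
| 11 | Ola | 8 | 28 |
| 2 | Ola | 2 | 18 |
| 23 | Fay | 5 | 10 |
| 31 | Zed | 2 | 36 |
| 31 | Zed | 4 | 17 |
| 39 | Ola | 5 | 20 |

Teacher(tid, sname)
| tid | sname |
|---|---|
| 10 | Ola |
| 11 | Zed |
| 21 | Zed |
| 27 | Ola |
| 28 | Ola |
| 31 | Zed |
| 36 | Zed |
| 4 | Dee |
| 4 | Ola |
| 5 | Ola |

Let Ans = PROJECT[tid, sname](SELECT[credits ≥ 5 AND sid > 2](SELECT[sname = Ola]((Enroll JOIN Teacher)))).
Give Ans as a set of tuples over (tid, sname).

Enroll ⋈ Teacher (natural join on sname): {(1, Zed, 1, 35, 11), (1, Zed, 1, 35, 21), (1, Zed, 1, 35, 31), (1, Zed, 1, 35, 36), (10, Zed, 4, 34, 11), (10, Zed, 4, 34, 21), (10, Zed, 4, 34, 31), (10, Zed, 4, 34, 36), (11, Ola, 8, 28, 10), (11, Ola, 8, 28, 27), (11, Ola, 8, 28, 28), (11, Ola, 8, 28, 4), (11, Ola, 8, 28, 5), (2, Ola, 2, 18, 10), (2, Ola, 2, 18, 27), (2, Ola, 2, 18, 28), (2, Ola, 2, 18, 4), (2, Ola, 2, 18, 5), (31, Zed, 2, 36, 11), (31, Zed, 2, 36, 21), (31, Zed, 2, 36, 31), (31, Zed, 2, 36, 36), (31, Zed, 4, 17, 11), (31, Zed, 4, 17, 21), (31, Zed, 4, 17, 31), (31, Zed, 4, 17, 36), (39, Ola, 5, 20, 10), (39, Ola, 5, 20, 27), (39, Ola, 5, 20, 28), (39, Ola, 5, 20, 4), (39, Ola, 5, 20, 5)}
Apply σ_{sname = Ola}; surviving tuples: {(11, Ola, 8, 28, 10), (11, Ola, 8, 28, 27), (11, Ola, 8, 28, 28), (11, Ola, 8, 28, 4), (11, Ola, 8, 28, 5), (2, Ola, 2, 18, 10), (2, Ola, 2, 18, 27), (2, Ola, 2, 18, 28), (2, Ola, 2, 18, 4), (2, Ola, 2, 18, 5), (39, Ola, 5, 20, 10), (39, Ola, 5, 20, 27), (39, Ola, 5, 20, 28), (39, Ola, 5, 20, 4), (39, Ola, 5, 20, 5)}
Apply σ_{credits ≥ 5 AND sid > 2}; surviving tuples: {(11, Ola, 8, 28, 10), (11, Ola, 8, 28, 27), (11, Ola, 8, 28, 28), (11, Ola, 8, 28, 4), (11, Ola, 8, 28, 5), (39, Ola, 5, 20, 10), (39, Ola, 5, 20, 27), (39, Ola, 5, 20, 28), (39, Ola, 5, 20, 4), (39, Ola, 5, 20, 5)}
Keep only column(s) tid, sname (5 duplicate(s) eliminated): {(10, Ola), (27, Ola), (28, Ola), (4, Ola), (5, Ola)}

{(10, Ola), (27, Ola), (28, Ola), (4, Ola), (5, Ola)}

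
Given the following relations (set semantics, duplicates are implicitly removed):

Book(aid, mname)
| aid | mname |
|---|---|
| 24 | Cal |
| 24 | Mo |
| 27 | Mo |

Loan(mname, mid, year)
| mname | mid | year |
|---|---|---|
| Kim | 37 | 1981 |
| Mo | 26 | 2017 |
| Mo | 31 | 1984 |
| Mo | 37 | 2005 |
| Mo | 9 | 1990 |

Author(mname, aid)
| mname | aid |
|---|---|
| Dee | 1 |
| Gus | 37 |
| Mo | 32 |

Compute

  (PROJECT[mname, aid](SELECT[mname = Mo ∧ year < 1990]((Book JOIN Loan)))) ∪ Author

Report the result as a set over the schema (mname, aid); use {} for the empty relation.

Natural join on mname: {(24, Mo, 26, 2017), (24, Mo, 31, 1984), (24, Mo, 37, 2005), (24, Mo, 9, 1990), (27, Mo, 26, 2017), (27, Mo, 31, 1984), (27, Mo, 37, 2005), (27, Mo, 9, 1990)}
Filtering on mname = Mo ∧ year < 1990 leaves {(24, Mo, 31, 1984), (27, Mo, 31, 1984)}.
Projecting to mname, aid: {(Mo, 24), (Mo, 27)}
Taking the union: {(Dee, 1), (Gus, 37), (Mo, 24), (Mo, 27), (Mo, 32)}

{(Dee, 1), (Gus, 37), (Mo, 24), (Mo, 27), (Mo, 32)}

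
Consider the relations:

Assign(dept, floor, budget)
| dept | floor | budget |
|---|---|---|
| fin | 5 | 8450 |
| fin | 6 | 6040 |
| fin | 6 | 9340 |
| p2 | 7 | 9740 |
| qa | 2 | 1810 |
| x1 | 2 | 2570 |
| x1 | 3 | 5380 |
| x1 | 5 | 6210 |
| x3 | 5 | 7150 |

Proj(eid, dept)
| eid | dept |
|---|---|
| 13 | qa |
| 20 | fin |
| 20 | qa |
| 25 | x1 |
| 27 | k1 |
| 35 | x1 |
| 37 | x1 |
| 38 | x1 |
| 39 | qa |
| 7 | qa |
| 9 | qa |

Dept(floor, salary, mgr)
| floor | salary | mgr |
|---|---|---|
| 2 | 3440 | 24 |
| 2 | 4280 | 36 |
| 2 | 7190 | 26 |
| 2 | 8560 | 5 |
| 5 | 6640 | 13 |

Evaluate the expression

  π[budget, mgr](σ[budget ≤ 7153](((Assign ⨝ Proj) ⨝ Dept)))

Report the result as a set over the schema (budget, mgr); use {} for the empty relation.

{(1810, 24), (1810, 26), (1810, 36), (1810, 5), (2570, 24), (2570, 26), (2570, 36), (2570, 5), (6210, 13)}

Natural join on dept: {(fin, 5, 8450, 20), (fin, 6, 6040, 20), (fin, 6, 9340, 20), (qa, 2, 1810, 13), (qa, 2, 1810, 20), (qa, 2, 1810, 39), (qa, 2, 1810, 7), (qa, 2, 1810, 9), (x1, 2, 2570, 25), (x1, 2, 2570, 35), (x1, 2, 2570, 37), (x1, 2, 2570, 38), (x1, 3, 5380, 25), (x1, 3, 5380, 35), (x1, 3, 5380, 37), (x1, 3, 5380, 38), (x1, 5, 6210, 25), (x1, 5, 6210, 35), (x1, 5, 6210, 37), (x1, 5, 6210, 38)}
Natural join on floor: {(fin, 5, 8450, 20, 6640, 13), (qa, 2, 1810, 13, 3440, 24), (qa, 2, 1810, 13, 4280, 36), (qa, 2, 1810, 13, 7190, 26), (qa, 2, 1810, 13, 8560, 5), (qa, 2, 1810, 20, 3440, 24), (qa, 2, 1810, 20, 4280, 36), (qa, 2, 1810, 20, 7190, 26), (qa, 2, 1810, 20, 8560, 5), (qa, 2, 1810, 39, 3440, 24), (qa, 2, 1810, 39, 4280, 36), (qa, 2, 1810, 39, 7190, 26), (qa, 2, 1810, 39, 8560, 5), (qa, 2, 1810, 7, 3440, 24), (qa, 2, 1810, 7, 4280, 36), (qa, 2, 1810, 7, 7190, 26), (qa, 2, 1810, 7, 8560, 5), (qa, 2, 1810, 9, 3440, 24), (qa, 2, 1810, 9, 4280, 36), (qa, 2, 1810, 9, 7190, 26), (qa, 2, 1810, 9, 8560, 5), (x1, 2, 2570, 25, 3440, 24), (x1, 2, 2570, 25, 4280, 36), (x1, 2, 2570, 25, 7190, 26), (x1, 2, 2570, 25, 8560, 5), (x1, 2, 2570, 35, 3440, 24), (x1, 2, 2570, 35, 4280, 36), (x1, 2, 2570, 35, 7190, 26), (x1, 2, 2570, 35, 8560, 5), (x1, 2, 2570, 37, 3440, 24), (x1, 2, 2570, 37, 4280, 36), (x1, 2, 2570, 37, 7190, 26), (x1, 2, 2570, 37, 8560, 5), (x1, 2, 2570, 38, 3440, 24), (x1, 2, 2570, 38, 4280, 36), (x1, 2, 2570, 38, 7190, 26), (x1, 2, 2570, 38, 8560, 5), (x1, 5, 6210, 25, 6640, 13), (x1, 5, 6210, 35, 6640, 13), (x1, 5, 6210, 37, 6640, 13), (x1, 5, 6210, 38, 6640, 13)}
σ[budget ≤ 7153]: keep tuples satisfying budget ≤ 7153 → {(qa, 2, 1810, 13, 3440, 24), (qa, 2, 1810, 13, 4280, 36), (qa, 2, 1810, 13, 7190, 26), (qa, 2, 1810, 13, 8560, 5), (qa, 2, 1810, 20, 3440, 24), (qa, 2, 1810, 20, 4280, 36), (qa, 2, 1810, 20, 7190, 26), (qa, 2, 1810, 20, 8560, 5), (qa, 2, 1810, 39, 3440, 24), (qa, 2, 1810, 39, 4280, 36), (qa, 2, 1810, 39, 7190, 26), (qa, 2, 1810, 39, 8560, 5), (qa, 2, 1810, 7, 3440, 24), (qa, 2, 1810, 7, 4280, 36), (qa, 2, 1810, 7, 7190, 26), (qa, 2, 1810, 7, 8560, 5), (qa, 2, 1810, 9, 3440, 24), (qa, 2, 1810, 9, 4280, 36), (qa, 2, 1810, 9, 7190, 26), (qa, 2, 1810, 9, 8560, 5), (x1, 2, 2570, 25, 3440, 24), (x1, 2, 2570, 25, 4280, 36), (x1, 2, 2570, 25, 7190, 26), (x1, 2, 2570, 25, 8560, 5), (x1, 2, 2570, 35, 3440, 24), (x1, 2, 2570, 35, 4280, 36), (x1, 2, 2570, 35, 7190, 26), (x1, 2, 2570, 35, 8560, 5), (x1, 2, 2570, 37, 3440, 24), (x1, 2, 2570, 37, 4280, 36), (x1, 2, 2570, 37, 7190, 26), (x1, 2, 2570, 37, 8560, 5), (x1, 2, 2570, 38, 3440, 24), (x1, 2, 2570, 38, 4280, 36), (x1, 2, 2570, 38, 7190, 26), (x1, 2, 2570, 38, 8560, 5), (x1, 5, 6210, 25, 6640, 13), (x1, 5, 6210, 35, 6640, 13), (x1, 5, 6210, 37, 6640, 13), (x1, 5, 6210, 38, 6640, 13)}
π_{budget, mgr} gives {(1810, 24), (1810, 26), (1810, 36), (1810, 5), (2570, 24), (2570, 26), (2570, 36), (2570, 5), (6210, 13)} (31 duplicate(s) eliminated).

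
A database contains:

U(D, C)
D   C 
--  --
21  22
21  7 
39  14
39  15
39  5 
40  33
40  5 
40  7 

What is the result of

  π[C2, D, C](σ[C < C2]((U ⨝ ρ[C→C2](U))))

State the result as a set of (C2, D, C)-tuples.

ρ[C→C2]: schema becomes (D, C2); tuples unchanged.
Natural join on D: {(21, 22, 22), (21, 22, 7), (21, 7, 22), (21, 7, 7), (39, 14, 14), (39, 14, 15), (39, 14, 5), (39, 15, 14), (39, 15, 15), (39, 15, 5), (39, 5, 14), (39, 5, 15), (39, 5, 5), (40, 33, 33), (40, 33, 5), (40, 33, 7), (40, 5, 33), (40, 5, 5), (40, 5, 7), (40, 7, 33), (40, 7, 5), (40, 7, 7)}
Apply σ_{C < C2}; surviving tuples: {(21, 7, 22), (39, 14, 15), (39, 5, 14), (39, 5, 15), (40, 5, 33), (40, 5, 7), (40, 7, 33)}
π[C2, D, C]: project onto (C2, D, C) → {(14, 39, 5), (15, 39, 14), (15, 39, 5), (22, 21, 7), (33, 40, 5), (33, 40, 7), (7, 40, 5)}

{(14, 39, 5), (15, 39, 14), (15, 39, 5), (22, 21, 7), (33, 40, 5), (33, 40, 7), (7, 40, 5)}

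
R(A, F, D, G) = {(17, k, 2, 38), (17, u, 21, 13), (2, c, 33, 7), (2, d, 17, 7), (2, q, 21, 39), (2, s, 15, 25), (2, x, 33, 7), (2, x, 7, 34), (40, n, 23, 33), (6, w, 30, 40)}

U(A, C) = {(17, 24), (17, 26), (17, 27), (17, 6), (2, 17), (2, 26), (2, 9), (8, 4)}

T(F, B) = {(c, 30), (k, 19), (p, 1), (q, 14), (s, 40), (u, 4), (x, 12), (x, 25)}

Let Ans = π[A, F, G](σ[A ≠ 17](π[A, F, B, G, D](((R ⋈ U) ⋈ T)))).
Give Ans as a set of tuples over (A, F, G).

{(2, c, 7), (2, q, 39), (2, s, 25), (2, x, 34), (2, x, 7)}

Natural join on A: {(17, k, 2, 38, 24), (17, k, 2, 38, 26), (17, k, 2, 38, 27), (17, k, 2, 38, 6), (17, u, 21, 13, 24), (17, u, 21, 13, 26), (17, u, 21, 13, 27), (17, u, 21, 13, 6), (2, c, 33, 7, 17), (2, c, 33, 7, 26), (2, c, 33, 7, 9), (2, d, 17, 7, 17), (2, d, 17, 7, 26), (2, d, 17, 7, 9), (2, q, 21, 39, 17), (2, q, 21, 39, 26), (2, q, 21, 39, 9), (2, s, 15, 25, 17), (2, s, 15, 25, 26), (2, s, 15, 25, 9), (2, x, 33, 7, 17), (2, x, 33, 7, 26), (2, x, 33, 7, 9), (2, x, 7, 34, 17), (2, x, 7, 34, 26), (2, x, 7, 34, 9)}
Natural join on F: {(17, k, 2, 38, 24, 19), (17, k, 2, 38, 26, 19), (17, k, 2, 38, 27, 19), (17, k, 2, 38, 6, 19), (17, u, 21, 13, 24, 4), (17, u, 21, 13, 26, 4), (17, u, 21, 13, 27, 4), (17, u, 21, 13, 6, 4), (2, c, 33, 7, 17, 30), (2, c, 33, 7, 26, 30), (2, c, 33, 7, 9, 30), (2, q, 21, 39, 17, 14), (2, q, 21, 39, 26, 14), (2, q, 21, 39, 9, 14), (2, s, 15, 25, 17, 40), (2, s, 15, 25, 26, 40), (2, s, 15, 25, 9, 40), (2, x, 33, 7, 17, 12), (2, x, 33, 7, 17, 25), (2, x, 33, 7, 26, 12), (2, x, 33, 7, 26, 25), (2, x, 33, 7, 9, 12), (2, x, 33, 7, 9, 25), (2, x, 7, 34, 17, 12), (2, x, 7, 34, 17, 25), (2, x, 7, 34, 26, 12), (2, x, 7, 34, 26, 25), (2, x, 7, 34, 9, 12), (2, x, 7, 34, 9, 25)}
Keep only column(s) A, F, B, G, D (20 duplicate(s) eliminated): {(17, k, 19, 38, 2), (17, u, 4, 13, 21), (2, c, 30, 7, 33), (2, q, 14, 39, 21), (2, s, 40, 25, 15), (2, x, 12, 34, 7), (2, x, 12, 7, 33), (2, x, 25, 34, 7), (2, x, 25, 7, 33)}
Apply σ_{A ≠ 17}; surviving tuples: {(2, c, 30, 7, 33), (2, q, 14, 39, 21), (2, s, 40, 25, 15), (2, x, 12, 34, 7), (2, x, 12, 7, 33), (2, x, 25, 34, 7), (2, x, 25, 7, 33)}
Keep only column(s) A, F, G (2 duplicate(s) eliminated): {(2, c, 7), (2, q, 39), (2, s, 25), (2, x, 34), (2, x, 7)}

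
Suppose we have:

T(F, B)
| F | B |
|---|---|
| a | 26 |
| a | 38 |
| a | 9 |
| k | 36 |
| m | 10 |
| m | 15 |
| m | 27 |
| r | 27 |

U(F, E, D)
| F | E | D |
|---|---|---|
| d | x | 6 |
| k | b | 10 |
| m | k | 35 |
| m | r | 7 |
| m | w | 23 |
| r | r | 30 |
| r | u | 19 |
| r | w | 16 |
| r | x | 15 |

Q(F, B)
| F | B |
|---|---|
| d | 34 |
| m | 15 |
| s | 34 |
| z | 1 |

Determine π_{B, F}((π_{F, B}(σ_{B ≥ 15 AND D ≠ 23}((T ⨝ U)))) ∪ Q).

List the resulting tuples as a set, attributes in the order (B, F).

Joining T and U on F yields {(k, 36, b, 10), (m, 10, k, 35), (m, 10, r, 7), (m, 10, w, 23), (m, 15, k, 35), (m, 15, r, 7), (m, 15, w, 23), (m, 27, k, 35), (m, 27, r, 7), (m, 27, w, 23), (r, 27, r, 30), (r, 27, u, 19), (r, 27, w, 16), (r, 27, x, 15)}.
Selection B ≥ 15 AND D ≠ 23: {(k, 36, b, 10), (m, 15, k, 35), (m, 15, r, 7), (m, 27, k, 35), (m, 27, r, 7), (r, 27, r, 30), (r, 27, u, 19), (r, 27, w, 16), (r, 27, x, 15)}
Keep only column(s) F, B (5 duplicate(s) eliminated): {(k, 36), (m, 15), (m, 27), (r, 27)}
Taking the union: {(d, 34), (k, 36), (m, 15), (m, 27), (r, 27), (s, 34), (z, 1)}
Keep only column(s) B, F: {(1, z), (15, m), (27, m), (27, r), (34, d), (34, s), (36, k)}

{(1, z), (15, m), (27, m), (27, r), (34, d), (34, s), (36, k)}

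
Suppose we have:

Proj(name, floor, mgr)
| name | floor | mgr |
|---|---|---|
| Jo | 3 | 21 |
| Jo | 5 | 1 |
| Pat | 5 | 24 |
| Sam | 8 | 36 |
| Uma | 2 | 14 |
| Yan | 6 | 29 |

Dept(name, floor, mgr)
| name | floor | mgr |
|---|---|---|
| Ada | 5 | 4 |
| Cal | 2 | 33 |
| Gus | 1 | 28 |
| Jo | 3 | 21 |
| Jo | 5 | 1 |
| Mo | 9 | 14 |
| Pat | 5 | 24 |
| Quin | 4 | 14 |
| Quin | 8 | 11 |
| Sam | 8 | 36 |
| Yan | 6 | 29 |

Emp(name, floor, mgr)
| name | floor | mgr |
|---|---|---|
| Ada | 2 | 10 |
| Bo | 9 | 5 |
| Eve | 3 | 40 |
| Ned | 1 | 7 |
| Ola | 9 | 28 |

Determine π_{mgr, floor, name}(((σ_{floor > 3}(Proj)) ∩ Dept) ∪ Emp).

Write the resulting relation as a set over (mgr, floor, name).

{(1, 5, Jo), (10, 2, Ada), (24, 5, Pat), (28, 9, Ola), (29, 6, Yan), (36, 8, Sam), (40, 3, Eve), (5, 9, Bo), (7, 1, Ned)}

Selection floor > 3: {(Jo, 5, 1), (Pat, 5, 24), (Sam, 8, 36), (Yan, 6, 29)}
Intersection: {(Jo, 5, 1), (Pat, 5, 24), (Sam, 8, 36), (Yan, 6, 29)} with {(Ada, 5, 4), (Cal, 2, 33), (Gus, 1, 28), (Jo, 3, 21), (Jo, 5, 1), (Mo, 9, 14), (Pat, 5, 24), (Quin, 4, 14), (Quin, 8, 11), (Sam, 8, 36), (Yan, 6, 29)} → {(Jo, 5, 1), (Pat, 5, 24), (Sam, 8, 36), (Yan, 6, 29)}
Union: {(Jo, 5, 1), (Pat, 5, 24), (Sam, 8, 36), (Yan, 6, 29)} with {(Ada, 2, 10), (Bo, 9, 5), (Eve, 3, 40), (Ned, 1, 7), (Ola, 9, 28)} → {(Ada, 2, 10), (Bo, 9, 5), (Eve, 3, 40), (Jo, 5, 1), (Ned, 1, 7), (Ola, 9, 28), (Pat, 5, 24), (Sam, 8, 36), (Yan, 6, 29)}
π_{mgr, floor, name} gives {(1, 5, Jo), (10, 2, Ada), (24, 5, Pat), (28, 9, Ola), (29, 6, Yan), (36, 8, Sam), (40, 3, Eve), (5, 9, Bo), (7, 1, Ned)}.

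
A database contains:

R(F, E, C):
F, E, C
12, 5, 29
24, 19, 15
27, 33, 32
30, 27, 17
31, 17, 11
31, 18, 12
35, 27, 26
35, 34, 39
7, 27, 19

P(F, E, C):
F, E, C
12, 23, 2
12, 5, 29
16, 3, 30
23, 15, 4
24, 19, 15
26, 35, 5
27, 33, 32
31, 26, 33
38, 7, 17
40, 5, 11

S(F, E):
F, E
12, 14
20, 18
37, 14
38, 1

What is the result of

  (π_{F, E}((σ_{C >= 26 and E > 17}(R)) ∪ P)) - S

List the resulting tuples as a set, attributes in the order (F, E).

σ[C >= 26 and E > 17]: keep tuples satisfying C >= 26 and E > 17 → {(27, 33, 32), (35, 27, 26), (35, 34, 39)}
Taking the union: {(12, 23, 2), (12, 5, 29), (16, 3, 30), (23, 15, 4), (24, 19, 15), (26, 35, 5), (27, 33, 32), (31, 26, 33), (35, 27, 26), (35, 34, 39), (38, 7, 17), (40, 5, 11)}
π[F, E]: project onto (F, E) → {(12, 23), (12, 5), (16, 3), (23, 15), (24, 19), (26, 35), (27, 33), (31, 26), (35, 27), (35, 34), (38, 7), (40, 5)}
Taking the difference: {(12, 23), (12, 5), (16, 3), (23, 15), (24, 19), (26, 35), (27, 33), (31, 26), (35, 27), (35, 34), (38, 7), (40, 5)}

{(12, 23), (12, 5), (16, 3), (23, 15), (24, 19), (26, 35), (27, 33), (31, 26), (35, 27), (35, 34), (38, 7), (40, 5)}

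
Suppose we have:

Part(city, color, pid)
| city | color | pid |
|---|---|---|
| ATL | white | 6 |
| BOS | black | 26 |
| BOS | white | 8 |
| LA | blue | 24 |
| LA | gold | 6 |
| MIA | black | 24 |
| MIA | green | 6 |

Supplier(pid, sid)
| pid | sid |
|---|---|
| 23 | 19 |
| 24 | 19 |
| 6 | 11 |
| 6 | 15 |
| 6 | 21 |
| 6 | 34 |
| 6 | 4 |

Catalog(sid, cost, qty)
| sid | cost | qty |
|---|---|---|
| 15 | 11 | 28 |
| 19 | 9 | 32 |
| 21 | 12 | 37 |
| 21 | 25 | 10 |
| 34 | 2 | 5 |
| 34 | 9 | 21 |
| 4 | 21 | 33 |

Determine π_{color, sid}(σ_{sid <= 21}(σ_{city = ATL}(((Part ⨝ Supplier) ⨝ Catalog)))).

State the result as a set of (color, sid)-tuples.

{(white, 15), (white, 21), (white, 4)}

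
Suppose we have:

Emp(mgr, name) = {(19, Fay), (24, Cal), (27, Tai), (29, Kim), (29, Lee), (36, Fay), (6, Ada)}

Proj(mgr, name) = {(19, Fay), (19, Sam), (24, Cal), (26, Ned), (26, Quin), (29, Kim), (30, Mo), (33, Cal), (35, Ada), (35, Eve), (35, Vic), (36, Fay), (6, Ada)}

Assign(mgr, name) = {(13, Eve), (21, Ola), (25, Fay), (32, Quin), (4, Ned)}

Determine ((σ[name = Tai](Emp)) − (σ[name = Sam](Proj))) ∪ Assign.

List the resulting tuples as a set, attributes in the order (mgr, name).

Filtering on name = Tai leaves {(27, Tai)}.
Filtering on name = Sam leaves {(19, Sam)}.
Set difference of the two operands is {(27, Tai)}.
Set union of the two operands is {(13, Eve), (21, Ola), (25, Fay), (27, Tai), (32, Quin), (4, Ned)}.

{(13, Eve), (21, Ola), (25, Fay), (27, Tai), (32, Quin), (4, Ned)}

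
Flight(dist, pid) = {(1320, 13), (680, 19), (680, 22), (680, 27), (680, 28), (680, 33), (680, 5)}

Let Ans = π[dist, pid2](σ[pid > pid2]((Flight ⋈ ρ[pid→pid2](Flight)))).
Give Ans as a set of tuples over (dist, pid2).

ρ[pid→pid2]: schema becomes (dist, pid2); tuples unchanged.
Natural join on dist: {(1320, 13, 13), (680, 19, 19), (680, 19, 22), (680, 19, 27), (680, 19, 28), (680, 19, 33), (680, 19, 5), (680, 22, 19), (680, 22, 22), (680, 22, 27), (680, 22, 28), (680, 22, 33), (680, 22, 5), (680, 27, 19), (680, 27, 22), (680, 27, 27), (680, 27, 28), (680, 27, 33), (680, 27, 5), (680, 28, 19), (680, 28, 22), (680, 28, 27), (680, 28, 28), (680, 28, 33), (680, 28, 5), (680, 33, 19), (680, 33, 22), (680, 33, 27), (680, 33, 28), (680, 33, 33), (680, 33, 5), (680, 5, 19), (680, 5, 22), (680, 5, 27), (680, 5, 28), (680, 5, 33), (680, 5, 5)}
σ[pid > pid2]: keep tuples satisfying pid > pid2 → {(680, 19, 5), (680, 22, 19), (680, 22, 5), (680, 27, 19), (680, 27, 22), (680, 27, 5), (680, 28, 19), (680, 28, 22), (680, 28, 27), (680, 28, 5), (680, 33, 19), (680, 33, 22), (680, 33, 27), (680, 33, 28), (680, 33, 5)}
Projecting to dist, pid2 (10 duplicate(s) eliminated): {(680, 19), (680, 22), (680, 27), (680, 28), (680, 5)}

{(680, 19), (680, 22), (680, 27), (680, 28), (680, 5)}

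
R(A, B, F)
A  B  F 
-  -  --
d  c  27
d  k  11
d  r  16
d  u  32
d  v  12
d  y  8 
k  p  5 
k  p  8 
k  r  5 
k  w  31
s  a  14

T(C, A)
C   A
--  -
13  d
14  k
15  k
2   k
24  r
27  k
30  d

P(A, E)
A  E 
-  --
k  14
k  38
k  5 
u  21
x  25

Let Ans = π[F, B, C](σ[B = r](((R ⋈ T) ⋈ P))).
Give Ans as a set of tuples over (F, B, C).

{(5, r, 14), (5, r, 15), (5, r, 2), (5, r, 27)}

R ⋈ T (natural join on A): {(d, c, 27, 13), (d, c, 27, 30), (d, k, 11, 13), (d, k, 11, 30), (d, r, 16, 13), (d, r, 16, 30), (d, u, 32, 13), (d, u, 32, 30), (d, v, 12, 13), (d, v, 12, 30), (d, y, 8, 13), (d, y, 8, 30), (k, p, 5, 14), (k, p, 5, 15), (k, p, 5, 2), (k, p, 5, 27), (k, p, 8, 14), (k, p, 8, 15), (k, p, 8, 2), (k, p, 8, 27), (k, r, 5, 14), (k, r, 5, 15), (k, r, 5, 2), (k, r, 5, 27), (k, w, 31, 14), (k, w, 31, 15), (k, w, 31, 2), (k, w, 31, 27)}
(R ⋈ T) ⋈ P (natural join on A): {(k, p, 5, 14, 14), (k, p, 5, 14, 38), (k, p, 5, 14, 5), (k, p, 5, 15, 14), (k, p, 5, 15, 38), (k, p, 5, 15, 5), (k, p, 5, 2, 14), (k, p, 5, 2, 38), (k, p, 5, 2, 5), (k, p, 5, 27, 14), (k, p, 5, 27, 38), (k, p, 5, 27, 5), (k, p, 8, 14, 14), (k, p, 8, 14, 38), (k, p, 8, 14, 5), (k, p, 8, 15, 14), (k, p, 8, 15, 38), (k, p, 8, 15, 5), (k, p, 8, 2, 14), (k, p, 8, 2, 38), (k, p, 8, 2, 5), (k, p, 8, 27, 14), (k, p, 8, 27, 38), (k, p, 8, 27, 5), (k, r, 5, 14, 14), (k, r, 5, 14, 38), (k, r, 5, 14, 5), (k, r, 5, 15, 14), (k, r, 5, 15, 38), (k, r, 5, 15, 5), (k, r, 5, 2, 14), (k, r, 5, 2, 38), (k, r, 5, 2, 5), (k, r, 5, 27, 14), (k, r, 5, 27, 38), (k, r, 5, 27, 5), (k, w, 31, 14, 14), (k, w, 31, 14, 38), (k, w, 31, 14, 5), (k, w, 31, 15, 14), (k, w, 31, 15, 38), (k, w, 31, 15, 5), (k, w, 31, 2, 14), (k, w, 31, 2, 38), (k, w, 31, 2, 5), (k, w, 31, 27, 14), (k, w, 31, 27, 38), (k, w, 31, 27, 5)}
Filtering on B = r leaves {(k, r, 5, 14, 14), (k, r, 5, 14, 38), (k, r, 5, 14, 5), (k, r, 5, 15, 14), (k, r, 5, 15, 38), (k, r, 5, 15, 5), (k, r, 5, 2, 14), (k, r, 5, 2, 38), (k, r, 5, 2, 5), (k, r, 5, 27, 14), (k, r, 5, 27, 38), (k, r, 5, 27, 5)}.
π_{F, B, C} gives {(5, r, 14), (5, r, 15), (5, r, 2), (5, r, 27)} (8 duplicate(s) eliminated).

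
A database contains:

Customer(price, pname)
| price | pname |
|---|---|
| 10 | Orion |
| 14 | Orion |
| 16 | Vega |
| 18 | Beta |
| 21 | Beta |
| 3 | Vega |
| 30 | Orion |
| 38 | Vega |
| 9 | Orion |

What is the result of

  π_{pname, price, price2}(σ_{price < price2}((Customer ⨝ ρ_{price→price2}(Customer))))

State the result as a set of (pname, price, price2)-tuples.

{(Beta, 18, 21), (Orion, 10, 14), (Orion, 10, 30), (Orion, 14, 30), (Orion, 9, 10), (Orion, 9, 14), (Orion, 9, 30), (Vega, 16, 38), (Vega, 3, 16), (Vega, 3, 38)}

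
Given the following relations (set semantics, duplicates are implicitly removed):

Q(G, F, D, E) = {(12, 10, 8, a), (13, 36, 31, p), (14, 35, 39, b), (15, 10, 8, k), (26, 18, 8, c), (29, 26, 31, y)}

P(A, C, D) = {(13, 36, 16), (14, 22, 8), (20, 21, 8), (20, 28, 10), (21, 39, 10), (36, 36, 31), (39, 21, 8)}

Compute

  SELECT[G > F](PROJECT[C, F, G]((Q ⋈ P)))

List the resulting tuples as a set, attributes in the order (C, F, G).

Natural join on D: {(12, 10, 8, a, 14, 22), (12, 10, 8, a, 20, 21), (12, 10, 8, a, 39, 21), (13, 36, 31, p, 36, 36), (15, 10, 8, k, 14, 22), (15, 10, 8, k, 20, 21), (15, 10, 8, k, 39, 21), (26, 18, 8, c, 14, 22), (26, 18, 8, c, 20, 21), (26, 18, 8, c, 39, 21), (29, 26, 31, y, 36, 36)}
π_{C, F, G} gives {(21, 10, 12), (21, 10, 15), (21, 18, 26), (22, 10, 12), (22, 10, 15), (22, 18, 26), (36, 26, 29), (36, 36, 13)} (3 duplicate(s) eliminated).
σ[G > F]: keep tuples satisfying G > F → {(21, 10, 12), (21, 10, 15), (21, 18, 26), (22, 10, 12), (22, 10, 15), (22, 18, 26), (36, 26, 29)}

{(21, 10, 12), (21, 10, 15), (21, 18, 26), (22, 10, 12), (22, 10, 15), (22, 18, 26), (36, 26, 29)}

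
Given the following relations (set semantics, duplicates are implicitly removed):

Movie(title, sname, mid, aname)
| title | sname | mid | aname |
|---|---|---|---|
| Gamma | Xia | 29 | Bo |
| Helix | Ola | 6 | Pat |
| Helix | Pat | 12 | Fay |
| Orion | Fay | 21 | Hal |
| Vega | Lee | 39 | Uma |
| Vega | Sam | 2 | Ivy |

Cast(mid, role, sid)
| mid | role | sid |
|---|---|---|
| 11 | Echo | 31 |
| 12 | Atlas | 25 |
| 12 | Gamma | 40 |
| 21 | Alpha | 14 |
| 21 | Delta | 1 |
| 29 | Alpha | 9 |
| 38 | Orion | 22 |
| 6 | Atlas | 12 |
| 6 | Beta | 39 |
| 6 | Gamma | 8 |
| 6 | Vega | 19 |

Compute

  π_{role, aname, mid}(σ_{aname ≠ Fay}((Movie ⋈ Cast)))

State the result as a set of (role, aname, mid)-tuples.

{(Alpha, Bo, 29), (Alpha, Hal, 21), (Atlas, Pat, 6), (Beta, Pat, 6), (Delta, Hal, 21), (Gamma, Pat, 6), (Vega, Pat, 6)}

Movie ⋈ Cast (natural join on mid): {(Gamma, Xia, 29, Bo, Alpha, 9), (Helix, Ola, 6, Pat, Atlas, 12), (Helix, Ola, 6, Pat, Beta, 39), (Helix, Ola, 6, Pat, Gamma, 8), (Helix, Ola, 6, Pat, Vega, 19), (Helix, Pat, 12, Fay, Atlas, 25), (Helix, Pat, 12, Fay, Gamma, 40), (Orion, Fay, 21, Hal, Alpha, 14), (Orion, Fay, 21, Hal, Delta, 1)}
Apply σ_{aname ≠ Fay}; surviving tuples: {(Gamma, Xia, 29, Bo, Alpha, 9), (Helix, Ola, 6, Pat, Atlas, 12), (Helix, Ola, 6, Pat, Beta, 39), (Helix, Ola, 6, Pat, Gamma, 8), (Helix, Ola, 6, Pat, Vega, 19), (Orion, Fay, 21, Hal, Alpha, 14), (Orion, Fay, 21, Hal, Delta, 1)}
Keep only column(s) role, aname, mid: {(Alpha, Bo, 29), (Alpha, Hal, 21), (Atlas, Pat, 6), (Beta, Pat, 6), (Delta, Hal, 21), (Gamma, Pat, 6), (Vega, Pat, 6)}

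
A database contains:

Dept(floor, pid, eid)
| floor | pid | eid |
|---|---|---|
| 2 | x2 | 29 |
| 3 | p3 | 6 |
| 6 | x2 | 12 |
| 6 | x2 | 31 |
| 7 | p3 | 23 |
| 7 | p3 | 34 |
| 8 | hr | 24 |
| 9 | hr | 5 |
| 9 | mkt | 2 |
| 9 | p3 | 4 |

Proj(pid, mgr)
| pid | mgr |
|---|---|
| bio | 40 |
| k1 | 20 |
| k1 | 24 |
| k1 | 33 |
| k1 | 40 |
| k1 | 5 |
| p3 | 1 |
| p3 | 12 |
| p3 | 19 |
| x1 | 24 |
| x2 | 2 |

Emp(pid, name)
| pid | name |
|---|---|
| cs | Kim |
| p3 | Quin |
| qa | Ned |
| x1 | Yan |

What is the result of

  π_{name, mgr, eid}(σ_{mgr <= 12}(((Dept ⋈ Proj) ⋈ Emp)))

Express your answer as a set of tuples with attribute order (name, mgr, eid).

{(Quin, 1, 23), (Quin, 1, 34), (Quin, 1, 4), (Quin, 1, 6), (Quin, 12, 23), (Quin, 12, 34), (Quin, 12, 4), (Quin, 12, 6)}

Natural join on pid: {(2, x2, 29, 2), (3, p3, 6, 1), (3, p3, 6, 12), (3, p3, 6, 19), (6, x2, 12, 2), (6, x2, 31, 2), (7, p3, 23, 1), (7, p3, 23, 12), (7, p3, 23, 19), (7, p3, 34, 1), (7, p3, 34, 12), (7, p3, 34, 19), (9, p3, 4, 1), (9, p3, 4, 12), (9, p3, 4, 19)}
Natural join on pid: {(3, p3, 6, 1, Quin), (3, p3, 6, 12, Quin), (3, p3, 6, 19, Quin), (7, p3, 23, 1, Quin), (7, p3, 23, 12, Quin), (7, p3, 23, 19, Quin), (7, p3, 34, 1, Quin), (7, p3, 34, 12, Quin), (7, p3, 34, 19, Quin), (9, p3, 4, 1, Quin), (9, p3, 4, 12, Quin), (9, p3, 4, 19, Quin)}
σ[mgr <= 12]: keep tuples satisfying mgr <= 12 → {(3, p3, 6, 1, Quin), (3, p3, 6, 12, Quin), (7, p3, 23, 1, Quin), (7, p3, 23, 12, Quin), (7, p3, 34, 1, Quin), (7, p3, 34, 12, Quin), (9, p3, 4, 1, Quin), (9, p3, 4, 12, Quin)}
Projecting to name, mgr, eid: {(Quin, 1, 23), (Quin, 1, 34), (Quin, 1, 4), (Quin, 1, 6), (Quin, 12, 23), (Quin, 12, 34), (Quin, 12, 4), (Quin, 12, 6)}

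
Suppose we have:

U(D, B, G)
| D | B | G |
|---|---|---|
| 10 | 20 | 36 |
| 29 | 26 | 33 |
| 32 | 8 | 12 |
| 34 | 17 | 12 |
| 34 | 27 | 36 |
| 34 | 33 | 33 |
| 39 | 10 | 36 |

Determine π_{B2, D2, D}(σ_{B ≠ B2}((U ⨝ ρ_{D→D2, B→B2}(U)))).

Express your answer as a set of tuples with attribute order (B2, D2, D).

{(10, 39, 10), (10, 39, 34), (17, 34, 32), (20, 10, 34), (20, 10, 39), (26, 29, 34), (27, 34, 10), (27, 34, 39), (33, 34, 29), (8, 32, 34)}

ρ[D→D2, B→B2]: schema becomes (D2, B2, G); tuples unchanged.
Natural join on G: {(10, 20, 36, 10, 20), (10, 20, 36, 34, 27), (10, 20, 36, 39, 10), (29, 26, 33, 29, 26), (29, 26, 33, 34, 33), (32, 8, 12, 32, 8), (32, 8, 12, 34, 17), (34, 17, 12, 32, 8), (34, 17, 12, 34, 17), (34, 27, 36, 10, 20), (34, 27, 36, 34, 27), (34, 27, 36, 39, 10), (34, 33, 33, 29, 26), (34, 33, 33, 34, 33), (39, 10, 36, 10, 20), (39, 10, 36, 34, 27), (39, 10, 36, 39, 10)}
Apply σ_{B ≠ B2}; surviving tuples: {(10, 20, 36, 34, 27), (10, 20, 36, 39, 10), (29, 26, 33, 34, 33), (32, 8, 12, 34, 17), (34, 17, 12, 32, 8), (34, 27, 36, 10, 20), (34, 27, 36, 39, 10), (34, 33, 33, 29, 26), (39, 10, 36, 10, 20), (39, 10, 36, 34, 27)}
π_{B2, D2, D} gives {(10, 39, 10), (10, 39, 34), (17, 34, 32), (20, 10, 34), (20, 10, 39), (26, 29, 34), (27, 34, 10), (27, 34, 39), (33, 34, 29), (8, 32, 34)}.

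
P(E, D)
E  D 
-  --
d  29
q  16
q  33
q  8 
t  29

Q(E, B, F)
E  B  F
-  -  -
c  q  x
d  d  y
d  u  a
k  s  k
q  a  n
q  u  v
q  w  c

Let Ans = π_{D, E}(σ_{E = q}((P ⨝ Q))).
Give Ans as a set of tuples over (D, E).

Natural join on E: {(d, 29, d, y), (d, 29, u, a), (q, 16, a, n), (q, 16, u, v), (q, 16, w, c), (q, 33, a, n), (q, 33, u, v), (q, 33, w, c), (q, 8, a, n), (q, 8, u, v), (q, 8, w, c)}
Apply σ_{E = q}; surviving tuples: {(q, 16, a, n), (q, 16, u, v), (q, 16, w, c), (q, 33, a, n), (q, 33, u, v), (q, 33, w, c), (q, 8, a, n), (q, 8, u, v), (q, 8, w, c)}
π[D, E]: project onto (D, E) (6 duplicate(s) eliminated) → {(16, q), (33, q), (8, q)}

{(16, q), (33, q), (8, q)}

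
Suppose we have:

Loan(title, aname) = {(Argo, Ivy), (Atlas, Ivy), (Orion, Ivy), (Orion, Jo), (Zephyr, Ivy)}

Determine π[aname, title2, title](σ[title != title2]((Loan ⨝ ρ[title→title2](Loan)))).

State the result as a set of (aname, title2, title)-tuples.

{(Ivy, Argo, Atlas), (Ivy, Argo, Orion), (Ivy, Argo, Zephyr), (Ivy, Atlas, Argo), (Ivy, Atlas, Orion), (Ivy, Atlas, Zephyr), (Ivy, Orion, Argo), (Ivy, Orion, Atlas), (Ivy, Orion, Zephyr), (Ivy, Zephyr, Argo), (Ivy, Zephyr, Atlas), (Ivy, Zephyr, Orion)}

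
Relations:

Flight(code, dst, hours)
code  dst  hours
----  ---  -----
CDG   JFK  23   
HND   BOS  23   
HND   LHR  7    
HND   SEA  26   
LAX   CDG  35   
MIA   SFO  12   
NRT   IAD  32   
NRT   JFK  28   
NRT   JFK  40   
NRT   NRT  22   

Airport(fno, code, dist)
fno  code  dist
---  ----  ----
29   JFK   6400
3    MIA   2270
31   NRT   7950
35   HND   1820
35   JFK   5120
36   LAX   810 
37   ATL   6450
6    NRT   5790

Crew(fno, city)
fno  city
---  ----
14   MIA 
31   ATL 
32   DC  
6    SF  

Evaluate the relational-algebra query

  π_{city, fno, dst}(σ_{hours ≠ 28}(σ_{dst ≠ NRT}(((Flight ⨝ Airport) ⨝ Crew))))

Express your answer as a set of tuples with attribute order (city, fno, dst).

Natural join on code: {(HND, BOS, 23, 35, 1820), (HND, LHR, 7, 35, 1820), (HND, SEA, 26, 35, 1820), (LAX, CDG, 35, 36, 810), (MIA, SFO, 12, 3, 2270), (NRT, IAD, 32, 31, 7950), (NRT, IAD, 32, 6, 5790), (NRT, JFK, 28, 31, 7950), (NRT, JFK, 28, 6, 5790), (NRT, JFK, 40, 31, 7950), (NRT, JFK, 40, 6, 5790), (NRT, NRT, 22, 31, 7950), (NRT, NRT, 22, 6, 5790)}
Natural join on fno: {(NRT, IAD, 32, 31, 7950, ATL), (NRT, IAD, 32, 6, 5790, SF), (NRT, JFK, 28, 31, 7950, ATL), (NRT, JFK, 28, 6, 5790, SF), (NRT, JFK, 40, 31, 7950, ATL), (NRT, JFK, 40, 6, 5790, SF), (NRT, NRT, 22, 31, 7950, ATL), (NRT, NRT, 22, 6, 5790, SF)}
Apply σ_{dst ≠ NRT}; surviving tuples: {(NRT, IAD, 32, 31, 7950, ATL), (NRT, IAD, 32, 6, 5790, SF), (NRT, JFK, 28, 31, 7950, ATL), (NRT, JFK, 28, 6, 5790, SF), (NRT, JFK, 40, 31, 7950, ATL), (NRT, JFK, 40, 6, 5790, SF)}
Apply σ_{hours ≠ 28}; surviving tuples: {(NRT, IAD, 32, 31, 7950, ATL), (NRT, IAD, 32, 6, 5790, SF), (NRT, JFK, 40, 31, 7950, ATL), (NRT, JFK, 40, 6, 5790, SF)}
π[city, fno, dst]: project onto (city, fno, dst) → {(ATL, 31, IAD), (ATL, 31, JFK), (SF, 6, IAD), (SF, 6, JFK)}

{(ATL, 31, IAD), (ATL, 31, JFK), (SF, 6, IAD), (SF, 6, JFK)}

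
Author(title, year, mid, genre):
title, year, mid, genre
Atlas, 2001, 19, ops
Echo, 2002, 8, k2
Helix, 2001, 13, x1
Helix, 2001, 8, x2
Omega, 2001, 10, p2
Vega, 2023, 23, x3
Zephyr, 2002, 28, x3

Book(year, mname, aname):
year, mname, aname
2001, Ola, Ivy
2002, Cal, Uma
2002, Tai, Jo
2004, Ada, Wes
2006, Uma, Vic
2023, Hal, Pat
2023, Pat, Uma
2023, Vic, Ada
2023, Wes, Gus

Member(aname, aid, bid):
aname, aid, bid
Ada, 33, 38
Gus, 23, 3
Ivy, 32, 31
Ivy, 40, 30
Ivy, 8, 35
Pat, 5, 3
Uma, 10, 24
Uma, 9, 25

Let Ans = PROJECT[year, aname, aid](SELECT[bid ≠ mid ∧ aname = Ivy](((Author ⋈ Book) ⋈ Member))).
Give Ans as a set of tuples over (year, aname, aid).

{(2001, Ivy, 32), (2001, Ivy, 40), (2001, Ivy, 8)}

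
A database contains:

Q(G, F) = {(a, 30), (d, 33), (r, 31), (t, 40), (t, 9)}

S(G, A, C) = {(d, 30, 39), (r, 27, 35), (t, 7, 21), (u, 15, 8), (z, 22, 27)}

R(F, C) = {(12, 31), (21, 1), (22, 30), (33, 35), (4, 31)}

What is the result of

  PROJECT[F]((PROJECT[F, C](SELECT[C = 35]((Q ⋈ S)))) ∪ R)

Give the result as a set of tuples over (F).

{12, 21, 22, 31, 33, 4}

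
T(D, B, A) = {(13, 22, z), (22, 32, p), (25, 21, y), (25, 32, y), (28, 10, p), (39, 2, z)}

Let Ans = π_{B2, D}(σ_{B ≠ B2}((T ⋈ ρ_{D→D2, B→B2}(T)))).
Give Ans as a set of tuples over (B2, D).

ρ[D→D2, B→B2]: schema becomes (D2, B2, A); tuples unchanged.
T ⋈ ρ_{D→D2, B→B2}(T) (natural join on A): {(13, 22, z, 13, 22), (13, 22, z, 39, 2), (22, 32, p, 22, 32), (22, 32, p, 28, 10), (25, 21, y, 25, 21), (25, 21, y, 25, 32), (25, 32, y, 25, 21), (25, 32, y, 25, 32), (28, 10, p, 22, 32), (28, 10, p, 28, 10), (39, 2, z, 13, 22), (39, 2, z, 39, 2)}
Selection B ≠ B2: {(13, 22, z, 39, 2), (22, 32, p, 28, 10), (25, 21, y, 25, 32), (25, 32, y, 25, 21), (28, 10, p, 22, 32), (39, 2, z, 13, 22)}
π_{B2, D} gives {(10, 22), (2, 13), (21, 25), (22, 39), (32, 25), (32, 28)}.

{(10, 22), (2, 13), (21, 25), (22, 39), (32, 25), (32, 28)}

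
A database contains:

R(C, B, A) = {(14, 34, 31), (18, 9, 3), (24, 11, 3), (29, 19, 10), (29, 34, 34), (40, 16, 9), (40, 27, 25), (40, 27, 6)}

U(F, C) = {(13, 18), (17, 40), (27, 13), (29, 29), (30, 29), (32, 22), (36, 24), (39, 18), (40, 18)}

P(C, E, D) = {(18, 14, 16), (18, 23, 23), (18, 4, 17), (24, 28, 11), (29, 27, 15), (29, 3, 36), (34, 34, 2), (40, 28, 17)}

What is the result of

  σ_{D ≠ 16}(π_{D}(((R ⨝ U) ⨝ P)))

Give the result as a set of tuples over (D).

Natural join on C: {(18, 9, 3, 13), (18, 9, 3, 39), (18, 9, 3, 40), (24, 11, 3, 36), (29, 19, 10, 29), (29, 19, 10, 30), (29, 34, 34, 29), (29, 34, 34, 30), (40, 16, 9, 17), (40, 27, 25, 17), (40, 27, 6, 17)}
Natural join on C: {(18, 9, 3, 13, 14, 16), (18, 9, 3, 13, 23, 23), (18, 9, 3, 13, 4, 17), (18, 9, 3, 39, 14, 16), (18, 9, 3, 39, 23, 23), (18, 9, 3, 39, 4, 17), (18, 9, 3, 40, 14, 16), (18, 9, 3, 40, 23, 23), (18, 9, 3, 40, 4, 17), (24, 11, 3, 36, 28, 11), (29, 19, 10, 29, 27, 15), (29, 19, 10, 29, 3, 36), (29, 19, 10, 30, 27, 15), (29, 19, 10, 30, 3, 36), (29, 34, 34, 29, 27, 15), (29, 34, 34, 29, 3, 36), (29, 34, 34, 30, 27, 15), (29, 34, 34, 30, 3, 36), (40, 16, 9, 17, 28, 17), (40, 27, 25, 17, 28, 17), (40, 27, 6, 17, 28, 17)}
π_{D} gives {11, 15, 16, 17, 23, 36} (15 duplicate(s) eliminated).
Apply σ_{D ≠ 16}; surviving tuples: {11, 15, 17, 23, 36}

{11, 15, 17, 23, 36}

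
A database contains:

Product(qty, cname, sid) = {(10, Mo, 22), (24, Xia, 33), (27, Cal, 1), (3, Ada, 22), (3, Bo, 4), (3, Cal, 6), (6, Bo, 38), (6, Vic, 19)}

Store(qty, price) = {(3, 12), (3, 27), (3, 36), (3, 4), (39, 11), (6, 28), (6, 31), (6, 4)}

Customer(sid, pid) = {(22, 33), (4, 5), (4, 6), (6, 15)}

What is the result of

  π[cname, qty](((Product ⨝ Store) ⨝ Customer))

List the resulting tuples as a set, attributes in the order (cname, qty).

Joining Product and Store on qty yields {(3, Ada, 22, 12), (3, Ada, 22, 27), (3, Ada, 22, 36), (3, Ada, 22, 4), (3, Bo, 4, 12), (3, Bo, 4, 27), (3, Bo, 4, 36), (3, Bo, 4, 4), (3, Cal, 6, 12), (3, Cal, 6, 27), (3, Cal, 6, 36), (3, Cal, 6, 4), (6, Bo, 38, 28), (6, Bo, 38, 31), (6, Bo, 38, 4), (6, Vic, 19, 28), (6, Vic, 19, 31), (6, Vic, 19, 4)}.
Joining (Product ⨝ Store) and Customer on sid yields {(3, Ada, 22, 12, 33), (3, Ada, 22, 27, 33), (3, Ada, 22, 36, 33), (3, Ada, 22, 4, 33), (3, Bo, 4, 12, 5), (3, Bo, 4, 12, 6), (3, Bo, 4, 27, 5), (3, Bo, 4, 27, 6), (3, Bo, 4, 36, 5), (3, Bo, 4, 36, 6), (3, Bo, 4, 4, 5), (3, Bo, 4, 4, 6), (3, Cal, 6, 12, 15), (3, Cal, 6, 27, 15), (3, Cal, 6, 36, 15), (3, Cal, 6, 4, 15)}.
π_{cname, qty} gives {(Ada, 3), (Bo, 3), (Cal, 3)} (13 duplicate(s) eliminated).

{(Ada, 3), (Bo, 3), (Cal, 3)}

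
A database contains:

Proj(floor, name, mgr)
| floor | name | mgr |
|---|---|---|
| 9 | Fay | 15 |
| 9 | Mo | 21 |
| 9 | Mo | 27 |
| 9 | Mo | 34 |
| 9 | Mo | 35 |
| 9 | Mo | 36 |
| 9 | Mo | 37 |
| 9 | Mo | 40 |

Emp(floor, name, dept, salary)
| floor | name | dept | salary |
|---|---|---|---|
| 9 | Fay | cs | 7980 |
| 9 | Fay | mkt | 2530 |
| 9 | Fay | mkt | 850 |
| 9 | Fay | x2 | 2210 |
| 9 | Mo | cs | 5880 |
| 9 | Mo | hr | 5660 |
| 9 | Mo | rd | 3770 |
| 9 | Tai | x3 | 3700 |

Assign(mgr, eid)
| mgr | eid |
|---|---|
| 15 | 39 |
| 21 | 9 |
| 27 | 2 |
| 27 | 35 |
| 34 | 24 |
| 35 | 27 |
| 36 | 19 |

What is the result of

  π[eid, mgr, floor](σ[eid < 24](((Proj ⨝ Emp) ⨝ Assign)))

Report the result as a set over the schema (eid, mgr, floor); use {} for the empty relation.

{(19, 36, 9), (2, 27, 9), (9, 21, 9)}

Proj ⋈ Emp (natural join on floor, name): {(9, Fay, 15, cs, 7980), (9, Fay, 15, mkt, 2530), (9, Fay, 15, mkt, 850), (9, Fay, 15, x2, 2210), (9, Mo, 21, cs, 5880), (9, Mo, 21, hr, 5660), (9, Mo, 21, rd, 3770), (9, Mo, 27, cs, 5880), (9, Mo, 27, hr, 5660), (9, Mo, 27, rd, 3770), (9, Mo, 34, cs, 5880), (9, Mo, 34, hr, 5660), (9, Mo, 34, rd, 3770), (9, Mo, 35, cs, 5880), (9, Mo, 35, hr, 5660), (9, Mo, 35, rd, 3770), (9, Mo, 36, cs, 5880), (9, Mo, 36, hr, 5660), (9, Mo, 36, rd, 3770), (9, Mo, 37, cs, 5880), (9, Mo, 37, hr, 5660), (9, Mo, 37, rd, 3770), (9, Mo, 40, cs, 5880), (9, Mo, 40, hr, 5660), (9, Mo, 40, rd, 3770)}
(Proj ⨝ Emp) ⋈ Assign (natural join on mgr): {(9, Fay, 15, cs, 7980, 39), (9, Fay, 15, mkt, 2530, 39), (9, Fay, 15, mkt, 850, 39), (9, Fay, 15, x2, 2210, 39), (9, Mo, 21, cs, 5880, 9), (9, Mo, 21, hr, 5660, 9), (9, Mo, 21, rd, 3770, 9), (9, Mo, 27, cs, 5880, 2), (9, Mo, 27, cs, 5880, 35), (9, Mo, 27, hr, 5660, 2), (9, Mo, 27, hr, 5660, 35), (9, Mo, 27, rd, 3770, 2), (9, Mo, 27, rd, 3770, 35), (9, Mo, 34, cs, 5880, 24), (9, Mo, 34, hr, 5660, 24), (9, Mo, 34, rd, 3770, 24), (9, Mo, 35, cs, 5880, 27), (9, Mo, 35, hr, 5660, 27), (9, Mo, 35, rd, 3770, 27), (9, Mo, 36, cs, 5880, 19), (9, Mo, 36, hr, 5660, 19), (9, Mo, 36, rd, 3770, 19)}
Apply σ_{eid < 24}; surviving tuples: {(9, Mo, 21, cs, 5880, 9), (9, Mo, 21, hr, 5660, 9), (9, Mo, 21, rd, 3770, 9), (9, Mo, 27, cs, 5880, 2), (9, Mo, 27, hr, 5660, 2), (9, Mo, 27, rd, 3770, 2), (9, Mo, 36, cs, 5880, 19), (9, Mo, 36, hr, 5660, 19), (9, Mo, 36, rd, 3770, 19)}
π_{eid, mgr, floor} gives {(19, 36, 9), (2, 27, 9), (9, 21, 9)} (6 duplicate(s) eliminated).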